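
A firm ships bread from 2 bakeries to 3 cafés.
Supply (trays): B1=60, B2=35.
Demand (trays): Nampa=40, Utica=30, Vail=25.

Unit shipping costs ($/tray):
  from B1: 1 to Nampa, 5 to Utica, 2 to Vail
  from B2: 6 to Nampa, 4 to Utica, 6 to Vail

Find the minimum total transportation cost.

230

One minimum-cost allocation:
  B1 to Nampa: 40 × $1 = $40
  B1 to Vail: 20 × $2 = $40
  B2 to Utica: 30 × $4 = $120
  B2 to Vail: 5 × $6 = $30
Total = 40 + 40 + 120 + 30 = $230.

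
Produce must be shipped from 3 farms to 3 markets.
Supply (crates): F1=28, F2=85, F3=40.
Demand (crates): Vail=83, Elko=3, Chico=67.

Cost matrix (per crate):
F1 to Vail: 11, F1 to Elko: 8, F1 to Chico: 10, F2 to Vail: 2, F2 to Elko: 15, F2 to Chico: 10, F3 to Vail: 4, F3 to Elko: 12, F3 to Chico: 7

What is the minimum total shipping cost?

An optimal shipping plan:
  F1 to Elko: 3 crates
  F1 to Chico: 25 crates
  F2 to Vail: 83 crates
  F2 to Chico: 2 crates
  F3 to Chico: 40 crates
Total cost = 740.

740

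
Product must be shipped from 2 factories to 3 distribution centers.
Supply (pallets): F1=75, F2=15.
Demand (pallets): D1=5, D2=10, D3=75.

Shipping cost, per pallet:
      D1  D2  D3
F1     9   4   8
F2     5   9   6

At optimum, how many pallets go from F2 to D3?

10

Solving gives:
  F1→D2: 10 × 4 = 40
  F1→D3: 65 × 8 = 520
  F2→D1: 5 × 5 = 25
  F2→D3: 10 × 6 = 60
Total cost = 645.
So F2→D3 carries 10 pallets.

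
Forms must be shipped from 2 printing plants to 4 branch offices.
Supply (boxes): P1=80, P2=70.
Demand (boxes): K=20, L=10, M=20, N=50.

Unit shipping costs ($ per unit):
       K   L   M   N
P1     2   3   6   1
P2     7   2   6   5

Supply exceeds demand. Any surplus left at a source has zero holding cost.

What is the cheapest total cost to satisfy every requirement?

230

A cheapest plan:
  P1->K: 20 boxes
  P1->M: 10 boxes
  P1->N: 50 boxes
  P2->L: 10 boxes
  P2->M: 10 boxes
Total cost = $230.
(Supply check: P1 ships 80; P2 ships 20.)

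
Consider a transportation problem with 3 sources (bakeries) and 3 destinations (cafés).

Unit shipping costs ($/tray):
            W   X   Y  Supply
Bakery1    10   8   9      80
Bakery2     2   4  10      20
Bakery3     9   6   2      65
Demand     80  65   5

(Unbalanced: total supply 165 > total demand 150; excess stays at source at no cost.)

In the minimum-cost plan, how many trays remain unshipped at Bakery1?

15

An optimal plan:
  Bakery1–W: 60 × $10 = $600
  Bakery1–X: 5 × $8 = $40
  Bakery2–W: 20 × $2 = $40
  Bakery3–X: 60 × $6 = $360
  Bakery3–Y: 5 × $2 = $10
Total cost = $1050.
Bakery1 ships 65 of its 80, leaving 15.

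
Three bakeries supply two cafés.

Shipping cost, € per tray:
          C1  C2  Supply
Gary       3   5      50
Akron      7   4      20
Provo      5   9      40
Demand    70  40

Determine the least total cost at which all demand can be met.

A cheapest plan:
  Gary->C1: 30 × €3 = €90
  Gary->C2: 20 × €5 = €100
  Akron->C2: 20 × €4 = €80
  Provo->C1: 40 × €5 = €200
Total = 90 + 100 + 80 + 200 = €470.
(Supply check: Gary ships 50; Akron ships 20; Provo ships 40.)

470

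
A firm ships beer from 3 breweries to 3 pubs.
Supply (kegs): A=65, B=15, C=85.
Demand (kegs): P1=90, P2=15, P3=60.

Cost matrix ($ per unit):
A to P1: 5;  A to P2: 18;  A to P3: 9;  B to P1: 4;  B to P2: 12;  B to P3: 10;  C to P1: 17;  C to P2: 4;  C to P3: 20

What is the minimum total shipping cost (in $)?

Optimal allocation:
  A–P1: 65 × $5 = $325
  B–P1: 15 × $4 = $60
  C–P1: 10 × $17 = $170
  C–P2: 15 × $4 = $60
  C–P3: 60 × $20 = $1200
Total = 325 + 60 + 170 + 60 + 1200 = $1815.

1815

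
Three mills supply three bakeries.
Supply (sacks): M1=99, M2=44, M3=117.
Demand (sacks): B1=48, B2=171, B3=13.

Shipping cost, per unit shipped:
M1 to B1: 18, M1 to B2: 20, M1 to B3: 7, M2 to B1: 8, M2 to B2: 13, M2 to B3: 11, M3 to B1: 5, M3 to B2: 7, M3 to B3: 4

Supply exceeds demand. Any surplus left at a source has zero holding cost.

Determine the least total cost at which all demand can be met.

2414

Optimal allocation:
  M1→B2: 58 × 20 = 1160
  M1→B3: 13 × 7 = 91
  M2→B1: 44 × 8 = 352
  M3→B1: 4 × 5 = 20
  M3→B2: 113 × 7 = 791
Total = 1160 + 91 + 352 + 20 + 791 = 2414.
(Supply check: M1 ships 71; M2 ships 44; M3 ships 117.)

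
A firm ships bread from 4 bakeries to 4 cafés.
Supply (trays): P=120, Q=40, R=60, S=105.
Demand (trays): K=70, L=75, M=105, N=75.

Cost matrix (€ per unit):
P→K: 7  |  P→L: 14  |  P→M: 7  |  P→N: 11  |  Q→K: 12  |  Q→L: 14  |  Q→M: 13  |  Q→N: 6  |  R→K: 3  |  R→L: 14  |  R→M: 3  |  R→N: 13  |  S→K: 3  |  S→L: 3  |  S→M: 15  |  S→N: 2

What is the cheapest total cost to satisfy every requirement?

A cheapest plan:
  P to K: 70 × €7 = €490
  P to M: 45 × €7 = €315
  P to N: 5 × €11 = €55
  Q to N: 40 × €6 = €240
  R to M: 60 × €3 = €180
  S to L: 75 × €3 = €225
  S to N: 30 × €2 = €60
Total = 490 + 315 + 55 + 240 + 180 + 225 + 60 = €1565.
(Supply check: P ships 120; Q ships 40; R ships 60; S ships 105.)

1565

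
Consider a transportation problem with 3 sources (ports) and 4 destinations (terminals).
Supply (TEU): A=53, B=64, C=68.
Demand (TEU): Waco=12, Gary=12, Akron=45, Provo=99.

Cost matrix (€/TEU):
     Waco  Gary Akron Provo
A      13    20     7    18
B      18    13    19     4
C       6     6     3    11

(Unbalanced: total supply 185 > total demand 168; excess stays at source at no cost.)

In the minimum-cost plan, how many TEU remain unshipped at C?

An optimal plan:
  A→Akron: 36 × €7 = €252
  B→Provo: 64 × €4 = €256
  C→Waco: 12 × €6 = €72
  C→Gary: 12 × €6 = €72
  C→Akron: 9 × €3 = €27
  C→Provo: 35 × €11 = €385
Total cost = €1064.
C ships 68 of its 68, leaving 0.

0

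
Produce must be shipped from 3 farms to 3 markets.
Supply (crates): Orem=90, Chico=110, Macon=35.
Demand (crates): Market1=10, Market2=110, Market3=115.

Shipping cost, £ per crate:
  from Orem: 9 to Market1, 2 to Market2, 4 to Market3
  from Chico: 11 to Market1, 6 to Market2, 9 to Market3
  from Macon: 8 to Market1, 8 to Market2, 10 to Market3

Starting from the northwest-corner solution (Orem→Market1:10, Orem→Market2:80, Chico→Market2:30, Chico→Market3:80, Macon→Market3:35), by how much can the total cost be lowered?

150

Current plan cost = 10·9 + 80·2 + 30·6 + 80·9 + 35·10 = £1500.
Optimal plan:
  Orem->Market3: 90 × £4 = £360
  Chico->Market2: 110 × £6 = £660
  Macon->Market1: 10 × £8 = £80
  Macon->Market3: 25 × £10 = £250
Optimal cost = £1350.
Saving = 1500 − 1350 = £150.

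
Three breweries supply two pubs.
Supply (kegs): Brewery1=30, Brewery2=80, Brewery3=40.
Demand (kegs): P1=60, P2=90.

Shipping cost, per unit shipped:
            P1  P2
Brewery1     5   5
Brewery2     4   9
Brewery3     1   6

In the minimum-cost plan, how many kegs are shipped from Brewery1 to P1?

The minimum-cost plan:
  Brewery1 to P2: 30 kegs
  Brewery2 to P1: 60 kegs
  Brewery2 to P2: 20 kegs
  Brewery3 to P2: 40 kegs
Total cost = 810.
The route Brewery1→P1 is not used.

0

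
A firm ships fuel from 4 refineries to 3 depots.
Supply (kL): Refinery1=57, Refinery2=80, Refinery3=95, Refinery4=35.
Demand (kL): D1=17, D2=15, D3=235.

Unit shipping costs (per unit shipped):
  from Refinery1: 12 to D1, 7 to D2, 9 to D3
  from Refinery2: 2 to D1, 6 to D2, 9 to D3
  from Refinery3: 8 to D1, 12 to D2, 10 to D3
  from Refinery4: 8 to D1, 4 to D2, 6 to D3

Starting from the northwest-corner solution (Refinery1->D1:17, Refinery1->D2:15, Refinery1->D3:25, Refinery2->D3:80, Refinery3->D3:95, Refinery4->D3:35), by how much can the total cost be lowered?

185

Current plan cost = 17·12 + 15·7 + 25·9 + 80·9 + 95·10 + 35·6 = 2414.
Optimal plan:
  Refinery1->D3: 57 × 9 = 513
  Refinery2->D1: 17 × 2 = 34
  Refinery2->D2: 15 × 6 = 90
  Refinery2->D3: 48 × 9 = 432
  Refinery3->D3: 95 × 10 = 950
  Refinery4->D3: 35 × 6 = 210
Optimal cost = 2229.
Saving = 2414 − 2229 = 185.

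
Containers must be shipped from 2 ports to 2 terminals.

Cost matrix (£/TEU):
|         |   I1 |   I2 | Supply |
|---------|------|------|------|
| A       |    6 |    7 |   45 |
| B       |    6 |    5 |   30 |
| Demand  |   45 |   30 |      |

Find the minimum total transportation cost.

One minimum-cost allocation:
  A→I1: 45 TEU
  B→I2: 30 TEU
Total cost = £420.
(Supply check: A ships 45; B ships 30.)

420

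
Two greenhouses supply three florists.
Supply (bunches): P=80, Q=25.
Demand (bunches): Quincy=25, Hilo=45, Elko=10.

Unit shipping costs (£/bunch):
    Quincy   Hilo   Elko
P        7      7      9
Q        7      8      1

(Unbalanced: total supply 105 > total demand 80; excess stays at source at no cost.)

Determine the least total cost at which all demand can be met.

One minimum-cost allocation:
  P–Quincy: 25 × £7 = £175
  P–Hilo: 45 × £7 = £315
  Q–Elko: 10 × £1 = £10
Total = 175 + 315 + 10 = £500.

500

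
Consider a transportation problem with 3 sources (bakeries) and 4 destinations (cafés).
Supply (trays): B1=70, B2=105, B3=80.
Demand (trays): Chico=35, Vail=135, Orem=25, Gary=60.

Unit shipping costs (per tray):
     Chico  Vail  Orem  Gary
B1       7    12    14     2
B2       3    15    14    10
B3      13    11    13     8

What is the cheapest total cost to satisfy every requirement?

2250

An optimal shipping plan:
  B1 to Vail: 10 × 12 = 120
  B1 to Gary: 60 × 2 = 120
  B2 to Chico: 35 × 3 = 105
  B2 to Vail: 45 × 15 = 675
  B2 to Orem: 25 × 14 = 350
  B3 to Vail: 80 × 11 = 880
Total = 120 + 120 + 105 + 675 + 350 + 880 = 2250.
(Supply check: B1 ships 70; B2 ships 105; B3 ships 80.)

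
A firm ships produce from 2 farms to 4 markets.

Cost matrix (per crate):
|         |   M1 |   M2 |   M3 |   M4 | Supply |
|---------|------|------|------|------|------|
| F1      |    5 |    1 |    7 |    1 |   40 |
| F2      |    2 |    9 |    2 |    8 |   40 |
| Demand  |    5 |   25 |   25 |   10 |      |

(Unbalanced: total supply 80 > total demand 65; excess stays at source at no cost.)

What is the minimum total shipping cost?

A cheapest plan:
  F1->M2: 25 × 1 = 25
  F1->M4: 10 × 1 = 10
  F2->M1: 5 × 2 = 10
  F2->M3: 25 × 2 = 50
Total = 25 + 10 + 10 + 50 = 95.

95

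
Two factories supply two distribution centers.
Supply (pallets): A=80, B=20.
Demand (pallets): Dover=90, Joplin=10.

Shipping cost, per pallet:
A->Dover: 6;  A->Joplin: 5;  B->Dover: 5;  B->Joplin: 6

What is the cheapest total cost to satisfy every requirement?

Optimal allocation:
  A->Dover: 70 × 6 = 420
  A->Joplin: 10 × 5 = 50
  B->Dover: 20 × 5 = 100
Total = 420 + 50 + 100 = 570.

570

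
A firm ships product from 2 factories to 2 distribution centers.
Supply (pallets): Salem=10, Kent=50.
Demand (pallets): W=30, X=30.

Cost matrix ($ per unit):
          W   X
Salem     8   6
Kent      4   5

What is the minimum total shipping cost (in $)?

One minimum-cost allocation:
  Salem→X: 10 × $6 = $60
  Kent→W: 30 × $4 = $120
  Kent→X: 20 × $5 = $100
Total = 60 + 120 + 100 = $280.
(Supply check: Salem ships 10; Kent ships 50.)

280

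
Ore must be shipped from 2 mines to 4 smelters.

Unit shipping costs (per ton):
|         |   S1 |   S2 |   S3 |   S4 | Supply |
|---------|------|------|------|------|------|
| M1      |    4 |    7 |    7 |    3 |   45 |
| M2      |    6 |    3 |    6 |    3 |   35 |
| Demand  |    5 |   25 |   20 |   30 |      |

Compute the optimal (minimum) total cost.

315

Optimal allocation:
  M1→S1: 5 × 4 = 20
  M1→S3: 10 × 7 = 70
  M1→S4: 30 × 3 = 90
  M2→S2: 25 × 3 = 75
  M2→S3: 10 × 6 = 60
Total = 20 + 70 + 90 + 75 + 60 = 315.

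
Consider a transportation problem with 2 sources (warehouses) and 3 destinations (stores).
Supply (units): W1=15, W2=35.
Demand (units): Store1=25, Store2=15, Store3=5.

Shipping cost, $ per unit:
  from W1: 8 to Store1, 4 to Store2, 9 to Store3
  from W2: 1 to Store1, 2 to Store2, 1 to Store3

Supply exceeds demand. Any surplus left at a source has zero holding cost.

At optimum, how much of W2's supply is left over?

0

Minimum-cost shipments:
  W1->Store2: 10 × $4 = $40
  W2->Store1: 25 × $1 = $25
  W2->Store2: 5 × $2 = $10
  W2->Store3: 5 × $1 = $5
Total cost = $80.
W2 ships 35 of its 35, leaving 0.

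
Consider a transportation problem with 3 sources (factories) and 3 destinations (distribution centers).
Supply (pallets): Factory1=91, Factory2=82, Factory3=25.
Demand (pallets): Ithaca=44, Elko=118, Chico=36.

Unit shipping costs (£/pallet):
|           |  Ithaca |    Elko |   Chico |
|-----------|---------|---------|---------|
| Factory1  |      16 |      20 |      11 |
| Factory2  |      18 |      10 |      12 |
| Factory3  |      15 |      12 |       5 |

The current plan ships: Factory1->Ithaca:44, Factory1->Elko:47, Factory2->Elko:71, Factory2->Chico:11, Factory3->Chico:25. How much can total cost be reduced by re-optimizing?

171

Current plan cost = 44·16 + 47·20 + 71·10 + 11·12 + 25·5 = £2611.
Optimal plan:
  Factory1->Ithaca: 44 pallets
  Factory1->Elko: 11 pallets
  Factory1->Chico: 36 pallets
  Factory2->Elko: 82 pallets
  Factory3->Elko: 25 pallets
Optimal cost = £2440.
Saving = 2611 − 2440 = £171.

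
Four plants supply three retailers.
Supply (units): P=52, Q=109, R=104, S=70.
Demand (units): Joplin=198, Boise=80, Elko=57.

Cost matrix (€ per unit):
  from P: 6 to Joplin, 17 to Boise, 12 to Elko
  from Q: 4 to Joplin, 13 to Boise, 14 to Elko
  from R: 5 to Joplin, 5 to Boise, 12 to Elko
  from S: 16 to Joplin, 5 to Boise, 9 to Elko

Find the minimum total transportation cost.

1846

One minimum-cost allocation:
  P to Joplin: 52 × €6 = €312
  Q to Joplin: 109 × €4 = €436
  R to Joplin: 37 × €5 = €185
  R to Boise: 67 × €5 = €335
  S to Boise: 13 × €5 = €65
  S to Elko: 57 × €9 = €513
Total = 312 + 436 + 185 + 335 + 65 + 513 = €1846.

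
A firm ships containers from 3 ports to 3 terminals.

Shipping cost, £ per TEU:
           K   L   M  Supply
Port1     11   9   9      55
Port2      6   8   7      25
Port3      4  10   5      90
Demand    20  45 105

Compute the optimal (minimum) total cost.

1100

A cheapest plan:
  Port1 to L: 45 × £9 = £405
  Port1 to M: 10 × £9 = £90
  Port2 to K: 20 × £6 = £120
  Port2 to M: 5 × £7 = £35
  Port3 to M: 90 × £5 = £450
Total = 405 + 90 + 120 + 35 + 450 = £1100.
(Supply check: Port1 ships 55; Port2 ships 25; Port3 ships 90.)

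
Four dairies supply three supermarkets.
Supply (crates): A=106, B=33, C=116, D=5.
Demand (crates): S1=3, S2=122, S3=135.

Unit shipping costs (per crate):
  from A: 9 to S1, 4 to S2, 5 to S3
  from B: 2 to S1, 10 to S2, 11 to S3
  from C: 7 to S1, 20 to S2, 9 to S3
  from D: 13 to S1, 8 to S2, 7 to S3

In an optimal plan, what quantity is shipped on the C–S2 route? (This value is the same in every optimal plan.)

The minimum-cost plan:
  A–S2: 106 crates
  B–S1: 3 crates
  B–S2: 16 crates
  B–S3: 14 crates
  C–S3: 116 crates
  D–S3: 5 crates
Total cost = 1823.
The route C→S2 is not used.

0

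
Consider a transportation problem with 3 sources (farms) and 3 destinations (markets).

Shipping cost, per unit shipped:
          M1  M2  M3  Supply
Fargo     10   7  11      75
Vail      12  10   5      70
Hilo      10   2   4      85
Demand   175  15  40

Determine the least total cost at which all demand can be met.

2040

An optimal shipping plan:
  Fargo to M1: 75 × 10 = 750
  Vail to M1: 30 × 12 = 360
  Vail to M3: 40 × 5 = 200
  Hilo to M1: 70 × 10 = 700
  Hilo to M2: 15 × 2 = 30
Total = 750 + 360 + 200 + 700 + 30 = 2040.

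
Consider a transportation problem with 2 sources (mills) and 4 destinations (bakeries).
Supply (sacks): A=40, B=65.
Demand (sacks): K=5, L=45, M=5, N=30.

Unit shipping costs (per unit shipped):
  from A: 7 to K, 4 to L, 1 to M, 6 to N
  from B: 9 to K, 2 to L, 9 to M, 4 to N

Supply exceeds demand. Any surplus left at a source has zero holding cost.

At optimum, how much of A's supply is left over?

Minimum-cost shipments:
  A to K: 5 × 7 = 35
  A to L: 10 × 4 = 40
  A to M: 5 × 1 = 5
  B to L: 35 × 2 = 70
  B to N: 30 × 4 = 120
Total cost = 270.
A ships 20 of its 40, leaving 20.

20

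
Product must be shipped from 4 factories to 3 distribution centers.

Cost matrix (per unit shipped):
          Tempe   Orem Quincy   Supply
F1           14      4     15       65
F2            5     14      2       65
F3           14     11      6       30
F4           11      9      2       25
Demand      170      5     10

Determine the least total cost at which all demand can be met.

1790

Optimal allocation:
  F1->Tempe: 60 × 14 = 840
  F1->Orem: 5 × 4 = 20
  F2->Tempe: 65 × 5 = 325
  F3->Tempe: 30 × 14 = 420
  F4->Tempe: 15 × 11 = 165
  F4->Quincy: 10 × 2 = 20
Total = 840 + 20 + 325 + 420 + 165 + 20 = 1790.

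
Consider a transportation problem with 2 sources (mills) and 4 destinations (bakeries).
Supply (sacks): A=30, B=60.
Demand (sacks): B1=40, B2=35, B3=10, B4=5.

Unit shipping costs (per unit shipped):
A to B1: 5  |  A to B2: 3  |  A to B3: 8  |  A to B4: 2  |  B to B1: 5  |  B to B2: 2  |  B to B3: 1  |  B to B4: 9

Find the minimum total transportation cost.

Optimal allocation:
  A->B1: 25 × 5 = 125
  A->B4: 5 × 2 = 10
  B->B1: 15 × 5 = 75
  B->B2: 35 × 2 = 70
  B->B3: 10 × 1 = 10
Total = 125 + 10 + 75 + 70 + 10 = 290.

290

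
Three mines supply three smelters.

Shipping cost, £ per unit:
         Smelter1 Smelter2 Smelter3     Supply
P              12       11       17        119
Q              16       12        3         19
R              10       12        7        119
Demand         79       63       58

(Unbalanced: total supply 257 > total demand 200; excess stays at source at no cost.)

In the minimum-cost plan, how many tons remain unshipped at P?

56

An optimal plan:
  P->Smelter2: 63 × £11 = £693
  Q->Smelter3: 19 × £3 = £57
  R->Smelter1: 79 × £10 = £790
  R->Smelter3: 39 × £7 = £273
Total cost = £1813.
P ships 63 of its 119, leaving 56.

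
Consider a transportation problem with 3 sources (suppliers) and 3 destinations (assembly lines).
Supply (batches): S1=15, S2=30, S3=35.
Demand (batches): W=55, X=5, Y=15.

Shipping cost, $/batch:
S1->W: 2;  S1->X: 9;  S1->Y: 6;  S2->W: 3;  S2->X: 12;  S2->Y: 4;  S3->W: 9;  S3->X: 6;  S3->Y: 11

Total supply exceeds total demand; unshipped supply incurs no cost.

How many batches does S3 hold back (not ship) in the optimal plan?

Minimum-cost shipments:
  S1->W: 15 × $2 = $30
  S2->W: 15 × $3 = $45
  S2->Y: 15 × $4 = $60
  S3->W: 25 × $9 = $225
  S3->X: 5 × $6 = $30
Total cost = $390.
S3 ships 30 of its 35, leaving 5.

5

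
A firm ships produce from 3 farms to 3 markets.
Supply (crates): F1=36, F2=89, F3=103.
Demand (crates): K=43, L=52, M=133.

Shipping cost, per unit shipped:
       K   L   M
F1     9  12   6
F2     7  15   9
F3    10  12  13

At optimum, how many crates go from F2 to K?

0

The minimum-cost plan:
  F1 to M: 36 × 6 = 216
  F2 to M: 89 × 9 = 801
  F3 to K: 43 × 10 = 430
  F3 to L: 52 × 12 = 624
  F3 to M: 8 × 13 = 104
Total cost = 2175.
The route F2→K is not used.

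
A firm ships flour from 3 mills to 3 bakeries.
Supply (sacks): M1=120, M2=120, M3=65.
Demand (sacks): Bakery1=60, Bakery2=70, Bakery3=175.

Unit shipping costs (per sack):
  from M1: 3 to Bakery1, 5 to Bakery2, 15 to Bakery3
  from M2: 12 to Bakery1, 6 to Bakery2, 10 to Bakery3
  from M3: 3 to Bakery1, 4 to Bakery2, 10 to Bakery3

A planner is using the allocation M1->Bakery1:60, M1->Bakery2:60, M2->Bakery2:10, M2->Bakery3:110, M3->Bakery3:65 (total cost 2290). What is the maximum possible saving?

Current plan cost = 60·3 + 60·5 + 10·6 + 110·10 + 65·10 = 2290.
Optimal plan:
  M1 to Bakery1: 60 × 3 = 180
  M1 to Bakery2: 60 × 5 = 300
  M2 to Bakery3: 120 × 10 = 1200
  M3 to Bakery2: 10 × 4 = 40
  M3 to Bakery3: 55 × 10 = 550
Optimal cost = 2270.
Saving = 2290 − 2270 = 20.

20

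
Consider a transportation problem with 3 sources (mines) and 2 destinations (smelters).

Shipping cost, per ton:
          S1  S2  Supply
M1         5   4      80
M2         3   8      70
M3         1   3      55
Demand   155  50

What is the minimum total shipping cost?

An optimal shipping plan:
  M1->S1: 30 × 5 = 150
  M1->S2: 50 × 4 = 200
  M2->S1: 70 × 3 = 210
  M3->S1: 55 × 1 = 55
Total = 150 + 200 + 210 + 55 = 615.
(Supply check: M1 ships 80; M2 ships 70; M3 ships 55.)

615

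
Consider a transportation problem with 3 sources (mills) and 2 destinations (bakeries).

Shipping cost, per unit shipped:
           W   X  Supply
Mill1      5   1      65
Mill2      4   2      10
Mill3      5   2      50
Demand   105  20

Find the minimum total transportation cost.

535

Optimal allocation:
  Mill1->W: 45 × 5 = 225
  Mill1->X: 20 × 1 = 20
  Mill2->W: 10 × 4 = 40
  Mill3->W: 50 × 5 = 250
Total = 225 + 20 + 40 + 250 = 535.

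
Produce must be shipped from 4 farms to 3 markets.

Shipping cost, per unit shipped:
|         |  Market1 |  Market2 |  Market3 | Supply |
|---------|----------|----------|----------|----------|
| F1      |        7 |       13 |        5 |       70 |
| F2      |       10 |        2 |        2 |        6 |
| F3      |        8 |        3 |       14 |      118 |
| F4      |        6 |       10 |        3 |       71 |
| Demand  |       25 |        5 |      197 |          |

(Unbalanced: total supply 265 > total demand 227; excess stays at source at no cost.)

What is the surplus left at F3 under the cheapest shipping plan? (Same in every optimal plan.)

An optimal plan:
  F1–Market3: 70 × 5 = 350
  F2–Market3: 6 × 2 = 12
  F3–Market1: 25 × 8 = 200
  F3–Market2: 5 × 3 = 15
  F3–Market3: 50 × 14 = 700
  F4–Market3: 71 × 3 = 213
Total cost = 1490.
F3 ships 80 of its 118, leaving 38.

38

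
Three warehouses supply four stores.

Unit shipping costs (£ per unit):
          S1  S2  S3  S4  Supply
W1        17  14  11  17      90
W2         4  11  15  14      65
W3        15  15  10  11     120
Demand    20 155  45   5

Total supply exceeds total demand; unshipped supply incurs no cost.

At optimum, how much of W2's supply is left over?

An optimal plan:
  W1→S2: 90 × £14 = £1260
  W2→S1: 20 × £4 = £80
  W2→S2: 45 × £11 = £495
  W3→S2: 20 × £15 = £300
  W3→S3: 45 × £10 = £450
  W3→S4: 5 × £11 = £55
Total cost = £2640.
W2 ships 65 of its 65, leaving 0.

0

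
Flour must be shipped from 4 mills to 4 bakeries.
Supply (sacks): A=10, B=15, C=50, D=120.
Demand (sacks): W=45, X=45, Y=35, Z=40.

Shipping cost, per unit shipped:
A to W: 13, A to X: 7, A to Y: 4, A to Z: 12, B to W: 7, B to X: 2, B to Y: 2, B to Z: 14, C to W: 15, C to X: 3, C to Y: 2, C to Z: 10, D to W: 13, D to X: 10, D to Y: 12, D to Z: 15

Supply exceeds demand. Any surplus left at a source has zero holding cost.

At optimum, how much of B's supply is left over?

0

Minimum-cost shipments:
  A→Y: 10 × 4 = 40
  B→X: 15 × 2 = 30
  C→X: 25 × 3 = 75
  C→Y: 25 × 2 = 50
  D→W: 45 × 13 = 585
  D→X: 5 × 10 = 50
  D→Z: 40 × 15 = 600
Total cost = 1430.
B ships 15 of its 15, leaving 0.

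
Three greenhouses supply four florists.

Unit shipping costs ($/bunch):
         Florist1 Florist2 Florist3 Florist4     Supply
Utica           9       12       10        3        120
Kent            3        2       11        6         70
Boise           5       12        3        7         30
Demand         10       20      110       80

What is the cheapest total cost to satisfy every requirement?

1240

An optimal shipping plan:
  Utica→Florist3: 40 × $10 = $400
  Utica→Florist4: 80 × $3 = $240
  Kent→Florist1: 10 × $3 = $30
  Kent→Florist2: 20 × $2 = $40
  Kent→Florist3: 40 × $11 = $440
  Boise→Florist3: 30 × $3 = $90
Total = 400 + 240 + 30 + 40 + 440 + 90 = $1240.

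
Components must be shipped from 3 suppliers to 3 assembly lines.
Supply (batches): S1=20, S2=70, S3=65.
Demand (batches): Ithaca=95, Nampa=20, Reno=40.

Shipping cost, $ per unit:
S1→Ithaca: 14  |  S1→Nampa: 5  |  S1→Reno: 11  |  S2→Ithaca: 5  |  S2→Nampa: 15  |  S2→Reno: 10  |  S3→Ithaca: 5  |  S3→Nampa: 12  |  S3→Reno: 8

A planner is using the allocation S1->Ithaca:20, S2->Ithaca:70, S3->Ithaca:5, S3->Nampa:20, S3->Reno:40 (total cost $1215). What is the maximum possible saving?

320

Current plan cost = 20·14 + 70·5 + 5·5 + 20·12 + 40·8 = $1215.
Optimal plan:
  S1 to Nampa: 20 × $5 = $100
  S2 to Ithaca: 70 × $5 = $350
  S3 to Ithaca: 25 × $5 = $125
  S3 to Reno: 40 × $8 = $320
Optimal cost = $895.
Saving = 1215 − 895 = $320.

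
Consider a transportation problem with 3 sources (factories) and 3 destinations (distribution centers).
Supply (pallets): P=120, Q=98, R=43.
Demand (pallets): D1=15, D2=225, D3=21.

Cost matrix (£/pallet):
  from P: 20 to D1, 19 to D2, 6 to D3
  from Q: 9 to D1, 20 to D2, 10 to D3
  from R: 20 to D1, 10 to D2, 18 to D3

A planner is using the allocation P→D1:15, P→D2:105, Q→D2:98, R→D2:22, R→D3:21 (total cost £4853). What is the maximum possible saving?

Current plan cost = 15·20 + 105·19 + 98·20 + 22·10 + 21·18 = £4853.
Optimal plan:
  P→D2: 99 × £19 = £1881
  P→D3: 21 × £6 = £126
  Q→D1: 15 × £9 = £135
  Q→D2: 83 × £20 = £1660
  R→D2: 43 × £10 = £430
Optimal cost = £4232.
Saving = 4853 − 4232 = £621.

621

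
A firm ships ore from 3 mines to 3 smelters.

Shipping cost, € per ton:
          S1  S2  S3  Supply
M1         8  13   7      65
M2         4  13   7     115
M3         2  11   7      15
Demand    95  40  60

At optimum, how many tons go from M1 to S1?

The minimum-cost plan:
  M1->S2: 40 tons
  M1->S3: 25 tons
  M2->S1: 80 tons
  M2->S3: 35 tons
  M3->S1: 15 tons
Total cost = €1290.
The route M1→S1 is not used.

0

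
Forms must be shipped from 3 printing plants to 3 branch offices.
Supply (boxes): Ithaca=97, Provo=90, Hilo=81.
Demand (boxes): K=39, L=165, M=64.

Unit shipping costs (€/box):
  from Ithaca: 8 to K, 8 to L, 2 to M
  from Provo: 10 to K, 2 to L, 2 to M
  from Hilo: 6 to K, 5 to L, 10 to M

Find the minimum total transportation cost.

983

Optimal allocation:
  Ithaca->K: 33 × €8 = €264
  Ithaca->M: 64 × €2 = €128
  Provo->L: 90 × €2 = €180
  Hilo->K: 6 × €6 = €36
  Hilo->L: 75 × €5 = €375
Total = 264 + 128 + 180 + 36 + 375 = €983.
(Supply check: Ithaca ships 97; Provo ships 90; Hilo ships 81.)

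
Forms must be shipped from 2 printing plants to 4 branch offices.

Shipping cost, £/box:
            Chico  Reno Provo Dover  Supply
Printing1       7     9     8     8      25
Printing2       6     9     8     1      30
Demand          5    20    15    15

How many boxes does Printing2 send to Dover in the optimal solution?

Solving gives:
  Printing1–Reno: 20 boxes
  Printing1–Provo: 5 boxes
  Printing2–Chico: 5 boxes
  Printing2–Provo: 10 boxes
  Printing2–Dover: 15 boxes
Total cost = £345.
So Printing2→Dover carries 15 boxes.

15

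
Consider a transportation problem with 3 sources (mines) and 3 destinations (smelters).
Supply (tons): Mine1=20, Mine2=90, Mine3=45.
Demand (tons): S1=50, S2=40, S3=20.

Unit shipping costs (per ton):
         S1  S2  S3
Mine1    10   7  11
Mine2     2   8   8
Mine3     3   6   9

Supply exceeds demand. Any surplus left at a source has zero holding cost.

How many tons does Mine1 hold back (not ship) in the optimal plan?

20

Minimum-cost shipments:
  Mine2–S1: 50 × 2 = 100
  Mine2–S3: 20 × 8 = 160
  Mine3–S2: 40 × 6 = 240
Total cost = 500.
Mine1 ships 0 of its 20, leaving 20.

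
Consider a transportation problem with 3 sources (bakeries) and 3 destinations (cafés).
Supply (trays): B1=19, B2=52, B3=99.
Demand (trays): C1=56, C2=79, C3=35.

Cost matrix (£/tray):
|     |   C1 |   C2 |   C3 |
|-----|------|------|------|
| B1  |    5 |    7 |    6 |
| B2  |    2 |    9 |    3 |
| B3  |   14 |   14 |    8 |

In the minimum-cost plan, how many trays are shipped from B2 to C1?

The minimum-cost plan:
  B1->C1: 4 trays
  B1->C2: 15 trays
  B2->C1: 52 trays
  B3->C2: 64 trays
  B3->C3: 35 trays
Total cost = £1405.
So B2→C1 carries 52 trays.

52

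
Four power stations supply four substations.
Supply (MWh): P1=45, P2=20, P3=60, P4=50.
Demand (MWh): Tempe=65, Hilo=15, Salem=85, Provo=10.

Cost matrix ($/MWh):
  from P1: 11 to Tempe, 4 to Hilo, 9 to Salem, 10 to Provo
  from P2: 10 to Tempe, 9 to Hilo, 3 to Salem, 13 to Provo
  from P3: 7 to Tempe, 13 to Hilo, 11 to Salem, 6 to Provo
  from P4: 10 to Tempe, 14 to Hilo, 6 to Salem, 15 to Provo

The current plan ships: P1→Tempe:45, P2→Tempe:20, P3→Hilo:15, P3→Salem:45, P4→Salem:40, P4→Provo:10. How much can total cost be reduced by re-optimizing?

645

Current plan cost = 45·11 + 20·10 + 15·13 + 45·11 + 40·6 + 10·15 = $1775.
Optimal plan:
  P1→Tempe: 5 × $11 = $55
  P1→Hilo: 15 × $4 = $60
  P1→Salem: 15 × $9 = $135
  P1→Provo: 10 × $10 = $100
  P2→Salem: 20 × $3 = $60
  P3→Tempe: 60 × $7 = $420
  P4→Salem: 50 × $6 = $300
Optimal cost = $1130.
Saving = 1775 − 1130 = $645.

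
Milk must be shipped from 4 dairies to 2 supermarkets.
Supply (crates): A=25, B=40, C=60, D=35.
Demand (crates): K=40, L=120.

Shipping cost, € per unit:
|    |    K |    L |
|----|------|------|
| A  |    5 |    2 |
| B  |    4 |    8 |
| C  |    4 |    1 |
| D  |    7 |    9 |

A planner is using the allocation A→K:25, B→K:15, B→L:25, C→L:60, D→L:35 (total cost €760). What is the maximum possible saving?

Current plan cost = 25·5 + 15·4 + 25·8 + 60·1 + 35·9 = €760.
Optimal plan:
  A->L: 25 × €2 = €50
  B->K: 40 × €4 = €160
  C->L: 60 × €1 = €60
  D->L: 35 × €9 = €315
Optimal cost = €585.
Saving = 760 − 585 = €175.

175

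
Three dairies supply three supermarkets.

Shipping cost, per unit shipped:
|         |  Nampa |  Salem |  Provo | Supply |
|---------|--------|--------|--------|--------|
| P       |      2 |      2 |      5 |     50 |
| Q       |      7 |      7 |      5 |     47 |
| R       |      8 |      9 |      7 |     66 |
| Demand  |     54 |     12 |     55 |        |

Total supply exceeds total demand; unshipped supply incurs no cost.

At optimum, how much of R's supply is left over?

An optimal plan:
  P→Nampa: 38 crates
  P→Salem: 12 crates
  Q→Provo: 47 crates
  R→Nampa: 16 crates
  R→Provo: 8 crates
Total cost = 519.
R ships 24 of its 66, leaving 42.

42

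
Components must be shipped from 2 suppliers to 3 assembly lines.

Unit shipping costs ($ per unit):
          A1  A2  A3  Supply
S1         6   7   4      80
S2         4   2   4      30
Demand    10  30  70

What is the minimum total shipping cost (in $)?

Optimal allocation:
  S1 to A1: 10 × $6 = $60
  S1 to A3: 70 × $4 = $280
  S2 to A2: 30 × $2 = $60
Total = 60 + 280 + 60 = $400.

400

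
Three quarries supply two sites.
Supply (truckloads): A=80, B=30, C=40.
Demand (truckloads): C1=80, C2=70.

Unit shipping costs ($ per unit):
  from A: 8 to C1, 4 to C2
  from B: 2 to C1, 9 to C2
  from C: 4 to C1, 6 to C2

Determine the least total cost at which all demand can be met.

An optimal shipping plan:
  A to C1: 10 × $8 = $80
  A to C2: 70 × $4 = $280
  B to C1: 30 × $2 = $60
  C to C1: 40 × $4 = $160
Total = 80 + 280 + 60 + 160 = $580.
(Supply check: A ships 80; B ships 30; C ships 40.)

580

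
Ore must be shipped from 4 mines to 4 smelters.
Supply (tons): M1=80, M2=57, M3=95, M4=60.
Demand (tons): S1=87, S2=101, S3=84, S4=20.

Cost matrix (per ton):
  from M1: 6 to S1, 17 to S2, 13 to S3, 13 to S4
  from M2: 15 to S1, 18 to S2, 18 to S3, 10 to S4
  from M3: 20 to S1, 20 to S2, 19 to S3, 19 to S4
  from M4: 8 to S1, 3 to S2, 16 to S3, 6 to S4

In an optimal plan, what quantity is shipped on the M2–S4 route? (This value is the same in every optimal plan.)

The minimum-cost plan:
  M1→S1: 80 × 6 = 480
  M2→S1: 7 × 15 = 105
  M2→S2: 30 × 18 = 540
  M2→S4: 20 × 10 = 200
  M3→S2: 11 × 20 = 220
  M3→S3: 84 × 19 = 1596
  M4→S2: 60 × 3 = 180
Total cost = 3321.
So M2→S4 carries 20 tons.

20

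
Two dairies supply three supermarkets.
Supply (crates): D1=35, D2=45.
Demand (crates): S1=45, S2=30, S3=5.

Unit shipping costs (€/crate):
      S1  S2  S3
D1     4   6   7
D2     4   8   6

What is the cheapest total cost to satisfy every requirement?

A cheapest plan:
  D1→S1: 5 × €4 = €20
  D1→S2: 30 × €6 = €180
  D2→S1: 40 × €4 = €160
  D2→S3: 5 × €6 = €30
Total = 20 + 180 + 160 + 30 = €390.

390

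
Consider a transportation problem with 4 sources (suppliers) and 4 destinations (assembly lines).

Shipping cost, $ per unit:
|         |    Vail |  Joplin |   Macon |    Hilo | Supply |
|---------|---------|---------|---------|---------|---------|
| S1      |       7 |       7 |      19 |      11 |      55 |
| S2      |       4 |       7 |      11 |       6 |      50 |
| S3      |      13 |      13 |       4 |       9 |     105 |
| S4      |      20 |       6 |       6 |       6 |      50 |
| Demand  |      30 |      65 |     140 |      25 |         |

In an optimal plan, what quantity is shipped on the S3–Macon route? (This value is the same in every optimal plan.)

105

Solving gives:
  S1–Joplin: 55 × $7 = $385
  S2–Vail: 30 × $4 = $120
  S2–Hilo: 20 × $6 = $120
  S3–Macon: 105 × $4 = $420
  S4–Joplin: 10 × $6 = $60
  S4–Macon: 35 × $6 = $210
  S4–Hilo: 5 × $6 = $30
Total cost = $1345.
So S3→Macon carries 105 batches.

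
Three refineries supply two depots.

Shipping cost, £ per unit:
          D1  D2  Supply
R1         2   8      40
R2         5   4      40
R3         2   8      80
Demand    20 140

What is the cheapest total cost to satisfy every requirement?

1000

One minimum-cost allocation:
  R1→D1: 20 × £2 = £40
  R1→D2: 20 × £8 = £160
  R2→D2: 40 × £4 = £160
  R3→D2: 80 × £8 = £640
Total = 40 + 160 + 160 + 640 = £1000.
(Supply check: R1 ships 40; R2 ships 40; R3 ships 80.)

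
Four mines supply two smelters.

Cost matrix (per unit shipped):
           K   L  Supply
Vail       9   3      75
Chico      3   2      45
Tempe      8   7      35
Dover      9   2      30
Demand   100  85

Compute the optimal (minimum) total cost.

A cheapest plan:
  Vail–K: 20 × 9 = 180
  Vail–L: 55 × 3 = 165
  Chico–K: 45 × 3 = 135
  Tempe–K: 35 × 8 = 280
  Dover–L: 30 × 2 = 60
Total = 180 + 165 + 135 + 280 + 60 = 820.
(Supply check: Vail ships 75; Chico ships 45; Tempe ships 35; Dover ships 30.)

820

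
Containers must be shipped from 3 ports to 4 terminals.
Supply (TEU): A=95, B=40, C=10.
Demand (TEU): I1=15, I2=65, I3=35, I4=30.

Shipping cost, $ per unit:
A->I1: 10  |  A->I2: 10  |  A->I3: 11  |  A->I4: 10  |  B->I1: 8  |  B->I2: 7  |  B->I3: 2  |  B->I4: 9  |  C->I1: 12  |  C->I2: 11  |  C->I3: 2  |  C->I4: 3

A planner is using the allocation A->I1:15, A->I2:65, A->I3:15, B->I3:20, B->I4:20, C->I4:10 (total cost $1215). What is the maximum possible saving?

130

Current plan cost = 15·10 + 65·10 + 15·11 + 20·2 + 20·9 + 10·3 = $1215.
Optimal plan:
  A to I1: 15 × $10 = $150
  A to I2: 60 × $10 = $600
  A to I4: 20 × $10 = $200
  B to I2: 5 × $7 = $35
  B to I3: 35 × $2 = $70
  C to I4: 10 × $3 = $30
Optimal cost = $1085.
Saving = 1215 − 1085 = $130.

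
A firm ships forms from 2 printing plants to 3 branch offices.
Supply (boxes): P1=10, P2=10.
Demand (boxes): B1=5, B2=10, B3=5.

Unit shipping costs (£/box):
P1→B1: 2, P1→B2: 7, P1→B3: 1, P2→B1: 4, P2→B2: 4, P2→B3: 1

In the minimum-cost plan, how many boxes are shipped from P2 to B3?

Solving gives:
  P1->B1: 5 boxes
  P1->B3: 5 boxes
  P2->B2: 10 boxes
Total cost = £55.
The route P2→B3 is not used.

0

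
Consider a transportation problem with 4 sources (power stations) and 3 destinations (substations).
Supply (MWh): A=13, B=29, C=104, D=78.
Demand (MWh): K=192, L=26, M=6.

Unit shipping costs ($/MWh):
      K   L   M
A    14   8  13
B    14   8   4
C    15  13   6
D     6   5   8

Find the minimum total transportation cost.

2400

One minimum-cost allocation:
  A–L: 13 MWh
  B–K: 10 MWh
  B–L: 13 MWh
  B–M: 6 MWh
  C–K: 104 MWh
  D–K: 78 MWh
Total cost = $2400.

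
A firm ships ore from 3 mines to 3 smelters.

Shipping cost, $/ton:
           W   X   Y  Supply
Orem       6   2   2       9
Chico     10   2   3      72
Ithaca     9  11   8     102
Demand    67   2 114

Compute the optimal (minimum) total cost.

1115

An optimal shipping plan:
  Orem–Y: 9 tons
  Chico–X: 2 tons
  Chico–Y: 70 tons
  Ithaca–W: 67 tons
  Ithaca–Y: 35 tons
Total cost = $1115.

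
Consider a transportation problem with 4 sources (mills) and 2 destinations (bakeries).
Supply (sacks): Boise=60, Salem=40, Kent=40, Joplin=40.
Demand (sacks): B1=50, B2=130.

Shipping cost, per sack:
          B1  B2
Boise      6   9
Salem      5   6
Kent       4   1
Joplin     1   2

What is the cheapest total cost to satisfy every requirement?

An optimal shipping plan:
  Boise->B1: 50 × 6 = 300
  Boise->B2: 10 × 9 = 90
  Salem->B2: 40 × 6 = 240
  Kent->B2: 40 × 1 = 40
  Joplin->B2: 40 × 2 = 80
Total = 300 + 90 + 240 + 40 + 80 = 750.
(Supply check: Boise ships 60; Salem ships 40; Kent ships 40; Joplin ships 40.)

750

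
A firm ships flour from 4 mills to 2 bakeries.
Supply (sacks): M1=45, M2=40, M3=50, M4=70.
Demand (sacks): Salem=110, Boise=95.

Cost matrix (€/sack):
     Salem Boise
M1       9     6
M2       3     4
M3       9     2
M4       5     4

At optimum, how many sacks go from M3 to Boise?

50

Solving gives:
  M1->Boise: 45 sacks
  M2->Salem: 40 sacks
  M3->Boise: 50 sacks
  M4->Salem: 70 sacks
Total cost = €840.
So M3→Boise carries 50 sacks.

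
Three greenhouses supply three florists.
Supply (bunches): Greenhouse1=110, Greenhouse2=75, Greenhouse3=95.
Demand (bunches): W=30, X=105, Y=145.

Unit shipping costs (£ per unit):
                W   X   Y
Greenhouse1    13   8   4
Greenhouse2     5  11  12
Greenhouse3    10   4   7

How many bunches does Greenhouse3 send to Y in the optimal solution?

Optimal shipments:
  Greenhouse1 to Y: 110 bunches
  Greenhouse2 to W: 30 bunches
  Greenhouse2 to X: 10 bunches
  Greenhouse2 to Y: 35 bunches
  Greenhouse3 to X: 95 bunches
Total cost = £1500.
The route Greenhouse3→Y is not used.

0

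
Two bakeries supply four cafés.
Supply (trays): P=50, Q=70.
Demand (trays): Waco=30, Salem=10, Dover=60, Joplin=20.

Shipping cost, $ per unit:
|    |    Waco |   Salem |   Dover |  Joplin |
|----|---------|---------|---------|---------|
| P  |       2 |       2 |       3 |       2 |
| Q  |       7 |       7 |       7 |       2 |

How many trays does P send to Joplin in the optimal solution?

Optimal shipments:
  P→Waco: 30 trays
  P→Salem: 10 trays
  P→Dover: 10 trays
  Q→Dover: 50 trays
  Q→Joplin: 20 trays
Total cost = $500.
The route P→Joplin is not used.

0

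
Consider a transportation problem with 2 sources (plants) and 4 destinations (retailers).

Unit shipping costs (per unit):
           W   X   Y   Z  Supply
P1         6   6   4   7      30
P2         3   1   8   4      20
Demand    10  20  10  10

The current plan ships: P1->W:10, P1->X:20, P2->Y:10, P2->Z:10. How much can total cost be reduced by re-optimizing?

110

Current plan cost = 10·6 + 20·6 + 10·8 + 10·4 = 300.
Optimal plan:
  P1→W: 10 × 6 = 60
  P1→Y: 10 × 4 = 40
  P1→Z: 10 × 7 = 70
  P2→X: 20 × 1 = 20
Optimal cost = 190.
Saving = 300 − 190 = 110.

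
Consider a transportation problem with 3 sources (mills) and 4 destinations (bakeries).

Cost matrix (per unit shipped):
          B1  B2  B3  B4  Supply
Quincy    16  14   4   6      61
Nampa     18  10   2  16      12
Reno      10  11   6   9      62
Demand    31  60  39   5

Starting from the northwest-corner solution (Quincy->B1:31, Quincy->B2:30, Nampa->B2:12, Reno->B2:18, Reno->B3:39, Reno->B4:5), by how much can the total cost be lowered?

Current plan cost = 31·16 + 30·14 + 12·10 + 18·11 + 39·6 + 5·9 = 1513.
Optimal plan:
  Quincy–B2: 17 × 14 = 238
  Quincy–B3: 39 × 4 = 156
  Quincy–B4: 5 × 6 = 30
  Nampa–B2: 12 × 10 = 120
  Reno–B1: 31 × 10 = 310
  Reno–B2: 31 × 11 = 341
Optimal cost = 1195.
Saving = 1513 − 1195 = 318.

318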